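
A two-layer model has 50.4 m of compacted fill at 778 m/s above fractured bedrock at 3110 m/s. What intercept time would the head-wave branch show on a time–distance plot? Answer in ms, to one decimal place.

tᵢ = 2h·√(V₂²−V₁²)/(V₁V₂).
√(V₂²−V₁²) = √(3110²−778²) = 3011.1 m/s.
tᵢ = 2·50.4·3011.1/(778·3110) = 0.12544 s.

125.4 ms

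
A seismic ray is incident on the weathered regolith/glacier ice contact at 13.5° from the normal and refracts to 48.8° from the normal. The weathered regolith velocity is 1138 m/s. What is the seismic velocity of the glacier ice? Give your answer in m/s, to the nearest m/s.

3668 m/s

Snell's law: sin 13.5°/V₁ = sin 48.8°/V₂.
V₂ = V₁·sin 48.8°/sin 13.5° = 1138 × 3.2231 = 3667.87 m/s.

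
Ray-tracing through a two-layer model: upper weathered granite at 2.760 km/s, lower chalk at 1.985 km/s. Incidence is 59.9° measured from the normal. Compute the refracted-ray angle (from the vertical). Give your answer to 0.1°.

38.5°

Snell's law: sin θ₂ = (V₂/V₁)·sin θ₁ = (1.985/2.760)·sin 59.9° = 0.6222.
θ₂ = sin⁻¹(0.6222) = 38.48° (from vertical).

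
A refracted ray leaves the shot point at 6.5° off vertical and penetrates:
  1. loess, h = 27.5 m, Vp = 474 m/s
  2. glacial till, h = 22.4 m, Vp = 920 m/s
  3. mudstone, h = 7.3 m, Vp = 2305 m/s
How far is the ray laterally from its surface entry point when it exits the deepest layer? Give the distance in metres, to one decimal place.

Ray parameter p = sin 6.5° / 474 m/s = 2.3883e-04 s/m.
Layer 1: θ = 6.50°; offset = 27.5·tan 6.50° = 3.133 m.
Layer 2: sin θ = p·920 = 0.2197 → θ = 12.69°; offset = 22.4·tan 12.69° = 5.045 m.
Layer 3: sin θ = p·2305 = 0.5505 → θ = 33.40°; offset = 7.3·tan 33.40° = 4.814 m.
Summing the layer offsets gives 12.992 m.

13.0 m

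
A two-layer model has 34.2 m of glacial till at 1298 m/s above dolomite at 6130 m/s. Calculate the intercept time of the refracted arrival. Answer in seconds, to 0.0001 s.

0.0515 s

tᵢ = 2h·√(V₂²−V₁²)/(V₁V₂).
√(V₂²−V₁²) = √(6130²−1298²) = 5991.0 m/s.
tᵢ = 2·34.2·5991.0/(1298·6130) = 0.05150 s.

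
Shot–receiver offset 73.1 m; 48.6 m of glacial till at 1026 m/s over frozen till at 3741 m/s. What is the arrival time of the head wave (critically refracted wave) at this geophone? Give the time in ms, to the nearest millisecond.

111 ms

θ_c = arcsin(V₁/V₂) = arcsin(1026/3741) = 15.92°, cos θ_c = 0.9617.
Intercept time tᵢ = 2h cos θ_c / V₁ = 2·48.6·0.9617/1026 = 0.09110 s.
t = x/V₂ + tᵢ = 73.1/3741 + 0.09110 = 0.11064 s.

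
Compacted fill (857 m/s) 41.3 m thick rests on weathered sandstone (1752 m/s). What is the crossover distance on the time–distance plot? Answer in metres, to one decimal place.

141.0 m

x_cross = 2h·√((V₂+V₁)/(V₂−V₁)).
(V₂+V₁)/(V₂−V₁) = (1752+857)/(1752−857) = 2.9151; √ = 1.7074.
x_cross = 2·41.3·1.7074 = 141.03 m.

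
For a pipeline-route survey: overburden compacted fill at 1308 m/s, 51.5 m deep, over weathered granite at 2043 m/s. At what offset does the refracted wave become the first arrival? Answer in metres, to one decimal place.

θ_c = arcsin(1308/2043) = 39.81°, so cos θ_c = 0.7682 and tᵢ = 2h cos θ_c/V₁ = 0.0605 s.
At crossover x/V₁ = x/V₂ + tᵢ ⇒ x = tᵢ/(1/V₁ − 1/V₂) = 0.06049/(7.6453e-04 − 4.8948e-04) = 219.93 m.

219.9 m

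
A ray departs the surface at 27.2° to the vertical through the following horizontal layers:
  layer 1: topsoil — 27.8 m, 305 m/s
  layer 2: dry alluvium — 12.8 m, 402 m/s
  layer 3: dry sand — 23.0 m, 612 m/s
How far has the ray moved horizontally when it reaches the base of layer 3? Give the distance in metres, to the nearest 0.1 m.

76.9 m

Ray parameter p = sin 27.2° / 305 m/s = 1.4987e-03 s/m.
Layer 1: θ = 27.20°; offset = 27.8·tan 27.20° = 14.287 m.
Layer 2: sin θ = p·402 = 0.6025 → θ = 37.05°; offset = 12.8·tan 37.05° = 9.662 m.
Layer 3: sin θ = p·612 = 0.9172 → θ = 66.52°; offset = 23.0·tan 66.52° = 52.945 m.
Total horizontal offset = 76.894 m.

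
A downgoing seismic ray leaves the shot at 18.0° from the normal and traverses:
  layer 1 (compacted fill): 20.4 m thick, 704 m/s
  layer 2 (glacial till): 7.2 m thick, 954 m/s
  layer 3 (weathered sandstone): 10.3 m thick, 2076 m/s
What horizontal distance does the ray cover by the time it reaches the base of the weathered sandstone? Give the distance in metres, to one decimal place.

32.7 m

p = sin θ₁/V₁ = sin 18.0°/704 = 4.3894e-04 s/m is conserved through the stack.
Layer 1: θ = 18.00°; offset = 20.4·tan 18.00° = 6.628 m.
Layer 2: sin θ = p·954 = 0.4188 → θ = 24.76°; offset = 7.2·tan 24.76° = 3.320 m.
Layer 3: sin θ = p·2076 = 0.9112 → θ = 65.68°; offset = 10.3·tan 65.68° = 22.789 m.
Σ offsets = 32.738 m.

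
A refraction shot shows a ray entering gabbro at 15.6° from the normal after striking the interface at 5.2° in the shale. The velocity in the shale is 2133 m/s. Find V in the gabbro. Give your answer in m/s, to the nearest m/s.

6329 m/s

Snell's law: sin 5.2°/V₁ = sin 15.6°/V₂.
V₂ = V₁·sin 15.6°/sin 5.2° = 2133 × 2.9671 = 6328.92 m/s.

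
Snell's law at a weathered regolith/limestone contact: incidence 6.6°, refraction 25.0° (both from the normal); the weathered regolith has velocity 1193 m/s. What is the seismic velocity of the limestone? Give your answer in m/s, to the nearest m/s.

4387 m/s

Snell's law: sin 6.6°/V₁ = sin 25.0°/V₂.
V₂ = V₁·sin 25.0°/sin 6.6° = 1193 × 3.6770 = 4386.60 m/s.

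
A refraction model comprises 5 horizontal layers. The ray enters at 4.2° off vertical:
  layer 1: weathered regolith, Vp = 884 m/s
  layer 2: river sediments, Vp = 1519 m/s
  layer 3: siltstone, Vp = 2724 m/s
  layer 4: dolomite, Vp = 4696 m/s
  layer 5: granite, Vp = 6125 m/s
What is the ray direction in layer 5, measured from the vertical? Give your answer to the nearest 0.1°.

30.5°

Ray parameter p = sin 4.2° / 884 = 8.2849e-05 s/m.
sin θ_5 = p·V_5 = 8.2849e-05 × 6125 = 0.5074.
θ_5 = 30.49° from the vertical.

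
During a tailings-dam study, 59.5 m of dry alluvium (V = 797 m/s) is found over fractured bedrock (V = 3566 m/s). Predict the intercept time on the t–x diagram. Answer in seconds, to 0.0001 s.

tᵢ = 2h·√(V₂²−V₁²)/(V₁V₂).
√(V₂²−V₁²) = √(3566²−797²) = 3475.8 m/s.
tᵢ = 2·59.5·3475.8/(797·3566) = 0.14553 s.

0.1455 s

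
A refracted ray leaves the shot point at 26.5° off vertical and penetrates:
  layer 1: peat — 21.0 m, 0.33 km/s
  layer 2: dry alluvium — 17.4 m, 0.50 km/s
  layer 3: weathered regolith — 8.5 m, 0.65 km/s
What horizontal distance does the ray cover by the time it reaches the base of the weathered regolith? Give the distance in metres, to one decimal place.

Ray parameter p = sin 26.5° / 0.33 km/s = 1.3521e+00 s/km.
Layer 1: θ = 26.50°; offset = 21.0·tan 26.50° = 10.470 m.
Layer 2: sin θ = p·0.50 = 0.6761 → θ = 42.54°; offset = 17.4·tan 42.54° = 15.964 m.
Layer 3: sin θ = p·0.65 = 0.8789 → θ = 61.51°; offset = 8.5·tan 61.51° = 15.660 m.
Summing the layer offsets gives 42.094 m.

42.1 m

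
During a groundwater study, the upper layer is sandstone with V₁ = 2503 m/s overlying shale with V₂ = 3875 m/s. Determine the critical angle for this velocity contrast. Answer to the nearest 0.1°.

Critical incidence: sin θ_c = V₁/V₂ = 2503/3875 = 0.6459.
θ_c = arcsin 0.6459 = 40.24°.

40.2°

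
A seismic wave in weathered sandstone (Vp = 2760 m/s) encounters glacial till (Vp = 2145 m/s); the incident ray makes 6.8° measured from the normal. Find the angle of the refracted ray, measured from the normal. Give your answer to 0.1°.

sin θ₁/V₁ = sin θ₂/V₂ ⇒ sin θ₂ = 2145·sin 6.8°/2760 = 2145·0.1184/2760 = 0.0920.
θ₂ = arcsin 0.0920 = 5.28° from the normal.

5.3°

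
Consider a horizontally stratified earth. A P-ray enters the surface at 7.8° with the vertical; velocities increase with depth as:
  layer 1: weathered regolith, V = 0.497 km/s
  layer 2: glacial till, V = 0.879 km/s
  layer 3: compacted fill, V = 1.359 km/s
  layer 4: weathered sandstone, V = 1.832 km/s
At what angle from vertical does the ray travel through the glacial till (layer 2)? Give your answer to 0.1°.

13.9°

Ray parameter p = sin 7.8° / 0.497 = 2.7307e-01 s/km.
sin θ_2 = p·V_2 = 2.7307e-01 × 0.879 = 0.2400.
θ_2 = 13.89° from the vertical.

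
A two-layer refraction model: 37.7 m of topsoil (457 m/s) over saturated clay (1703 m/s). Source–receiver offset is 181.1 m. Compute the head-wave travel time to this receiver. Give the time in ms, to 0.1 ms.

265.3 ms

t = x/V₂ + 2h·√(V₂²−V₁²)/(V₁V₂).
√(V₂²−V₁²) = √(1703²−457²) = 1640.5 m/s; delay term = 2·37.7·1640.5/(457·1703) = 0.15894 s.
t = 181.1/1703 + 0.15894 = 0.26528 s.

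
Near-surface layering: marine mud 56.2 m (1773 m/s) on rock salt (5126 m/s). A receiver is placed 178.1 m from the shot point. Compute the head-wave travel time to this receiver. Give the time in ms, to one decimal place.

94.2 ms

t = x/V₂ + 2h·√(V₂²−V₁²)/(V₁V₂).
√(V₂²−V₁²) = √(5126²−1773²) = 4809.6 m/s; delay term = 2·56.2·4809.6/(1773·5126) = 0.05948 s.
t = 178.1/5126 + 0.05948 = 0.09423 s.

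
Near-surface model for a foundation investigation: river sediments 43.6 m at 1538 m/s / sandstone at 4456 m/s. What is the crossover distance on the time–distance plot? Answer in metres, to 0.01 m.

x_cross = 2h·√((V₂+V₁)/(V₂−V₁)).
(V₂+V₁)/(V₂−V₁) = (4456+1538)/(4456−1538) = 2.0541; √ = 1.4332.
x_cross = 2·43.6·1.4332 = 124.98 m.

124.98 m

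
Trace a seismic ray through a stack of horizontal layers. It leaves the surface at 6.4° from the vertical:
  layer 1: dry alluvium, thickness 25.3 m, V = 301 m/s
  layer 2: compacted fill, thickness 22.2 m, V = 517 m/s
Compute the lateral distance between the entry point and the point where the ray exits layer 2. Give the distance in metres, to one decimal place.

7.2 m

p = sin θ₁/V₁ = sin 6.4°/301 = 3.7033e-04 s/m is conserved through the stack.
Layer 1: θ = 6.40°; offset = 25.3·tan 6.40° = 2.838 m.
Layer 2: sin θ = p·517 = 0.1915 → θ = 11.04°; offset = 22.2·tan 11.04° = 4.331 m.
Summing the layer offsets gives 7.168 m.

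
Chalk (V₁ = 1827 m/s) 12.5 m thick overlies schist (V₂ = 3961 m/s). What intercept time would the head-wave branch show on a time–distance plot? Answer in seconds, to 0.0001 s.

θ_c = arcsin(V₁/V₂) = arcsin(1827/3961) = 27.47°; cos θ_c = 0.8873.
tᵢ = 2h·cos θ_c / V₁ = 2·12.5·0.8873 / 1827 = 0.01214 s.

0.0121 s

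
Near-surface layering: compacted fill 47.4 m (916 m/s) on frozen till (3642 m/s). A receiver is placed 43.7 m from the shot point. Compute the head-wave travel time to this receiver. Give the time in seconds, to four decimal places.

θ_c = arcsin(V₁/V₂) = arcsin(916/3642) = 14.57°, cos θ_c = 0.9679.
Intercept time tᵢ = 2h cos θ_c / V₁ = 2·47.4·0.9679/916 = 0.10017 s.
t = x/V₂ + tᵢ = 43.7/3642 + 0.10017 = 0.11217 s.

0.1122 s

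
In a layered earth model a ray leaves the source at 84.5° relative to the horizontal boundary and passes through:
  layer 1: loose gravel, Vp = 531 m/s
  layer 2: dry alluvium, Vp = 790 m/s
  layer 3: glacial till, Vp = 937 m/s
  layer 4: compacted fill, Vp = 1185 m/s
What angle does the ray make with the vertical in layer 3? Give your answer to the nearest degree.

From the normal: θ₁ = 90° − 84.5° = 5.5°.
Snell's law across each interface conserves sin θ / V, so sin θ_3 = V_3·sin θ₁/V₁.
sin θ_3 = 937 × sin 5.5° / 531 = 0.1691.
θ_3 = arcsin 0.1691 = 9.74°.

10°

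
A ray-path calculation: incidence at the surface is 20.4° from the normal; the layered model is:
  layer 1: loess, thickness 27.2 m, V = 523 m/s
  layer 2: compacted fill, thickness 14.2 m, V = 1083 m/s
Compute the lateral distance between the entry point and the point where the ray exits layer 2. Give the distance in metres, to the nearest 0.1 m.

Ray parameter p = sin 20.4° / 523 m/s = 6.6649e-04 s/m.
Layer 1: θ = 20.40°; offset = 27.2·tan 20.40° = 10.116 m.
Layer 2: sin θ = p·1083 = 0.7218 → θ = 46.20°; offset = 14.2·tan 46.20° = 14.810 m.
Σ offsets = 24.925 m.

24.9 m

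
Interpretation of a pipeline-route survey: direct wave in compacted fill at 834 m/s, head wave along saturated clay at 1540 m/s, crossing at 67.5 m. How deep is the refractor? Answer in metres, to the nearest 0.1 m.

x_cross = 2h·√((V₂+V₁)/(V₂−V₁)) → h = x_cross / (2·√((V₂+V₁)/(V₂−V₁))).
√((V₂+V₁)/(V₂−V₁)) = √((1540+834)/(1540−834)) = 1.8337.
h = 67.5 / (2·1.8337) = 18.40 m.

18.4 m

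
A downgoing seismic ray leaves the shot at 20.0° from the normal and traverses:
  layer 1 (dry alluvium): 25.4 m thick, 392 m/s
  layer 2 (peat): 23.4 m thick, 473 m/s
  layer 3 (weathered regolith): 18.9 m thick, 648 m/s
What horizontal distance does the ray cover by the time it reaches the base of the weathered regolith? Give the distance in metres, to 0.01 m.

Apply Snell's law at each interface; in layer i the horizontal offset is hᵢ·tan θᵢ.
Layer 1: θ = 20.00°; offset = 25.4·tan 20.00° = 9.2448 m.
Layer 2: sin θ = 473·sin 20.0°/392 = 0.4127, θ = 24.37°; offset = 23.4·tan 24.37° = 10.6020 m.
Layer 3: sin θ = 648·sin 20.0°/392 = 0.5654, θ = 34.43°; offset = 18.9·tan 34.43° = 12.9550 m.
Total horizontal offset = 32.8018 m.

32.80 m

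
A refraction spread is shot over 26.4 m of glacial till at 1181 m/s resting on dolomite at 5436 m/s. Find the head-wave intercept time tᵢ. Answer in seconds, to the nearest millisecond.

tᵢ = 2h·√(V₂²−V₁²)/(V₁V₂).
√(V₂²−V₁²) = √(5436²−1181²) = 5306.2 m/s.
tᵢ = 2·26.4·5306.2/(1181·5436) = 0.04364 s.

0.044 s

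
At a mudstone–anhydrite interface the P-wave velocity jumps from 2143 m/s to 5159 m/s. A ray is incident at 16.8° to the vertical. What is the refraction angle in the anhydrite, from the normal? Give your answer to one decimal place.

44.1°

sin θ₁/V₁ = sin θ₂/V₂ ⇒ sin θ₂ = 5159·sin 16.8°/2143 = 5159·0.2890/2143 = 0.6958.
θ₂ = arcsin 0.6958 = 44.09° from the normal.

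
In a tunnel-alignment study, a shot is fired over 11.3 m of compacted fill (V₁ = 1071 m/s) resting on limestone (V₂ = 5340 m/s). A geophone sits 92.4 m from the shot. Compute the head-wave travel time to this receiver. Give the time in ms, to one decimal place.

θ_c = arcsin(V₁/V₂) = arcsin(1071/5340) = 11.57°, cos θ_c = 0.9797.
Intercept time tᵢ = 2h cos θ_c / V₁ = 2·11.3·0.9797/1071 = 0.02067 s.
t = x/V₂ + tᵢ = 92.4/5340 + 0.02067 = 0.03798 s.

38.0 ms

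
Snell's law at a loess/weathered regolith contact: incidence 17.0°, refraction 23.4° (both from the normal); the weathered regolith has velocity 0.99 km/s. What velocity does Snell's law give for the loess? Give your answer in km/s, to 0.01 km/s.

0.73 km/s

sin 17.0° = 0.2924; sin 23.4° = 0.3971.
V₁ = V₂·(sin θ₁/sin θ₂) = 0.99·(0.2924/0.3971) = 0.73 km/s.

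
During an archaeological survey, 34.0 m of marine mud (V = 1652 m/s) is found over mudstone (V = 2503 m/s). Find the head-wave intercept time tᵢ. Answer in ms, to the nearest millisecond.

tᵢ = 2h·√(V₂²−V₁²)/(V₁V₂).
√(V₂²−V₁²) = √(2503²−1652²) = 1880.4 m/s.
tᵢ = 2·34.0·1880.4/(1652·2503) = 0.03092 s.

31 ms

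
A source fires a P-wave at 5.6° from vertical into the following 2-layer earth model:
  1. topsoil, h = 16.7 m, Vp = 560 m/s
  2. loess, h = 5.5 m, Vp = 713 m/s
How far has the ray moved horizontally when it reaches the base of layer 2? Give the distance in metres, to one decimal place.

p = sin θ₁/V₁ = sin 5.6°/560 = 1.7426e-04 s/m is conserved through the stack.
Layer 1: θ = 5.60°; offset = 16.7·tan 5.60° = 1.637 m.
Layer 2: sin θ = p·713 = 0.1242 → θ = 7.14°; offset = 5.5·tan 7.14° = 0.689 m.
Total horizontal offset = 2.326 m.

2.3 m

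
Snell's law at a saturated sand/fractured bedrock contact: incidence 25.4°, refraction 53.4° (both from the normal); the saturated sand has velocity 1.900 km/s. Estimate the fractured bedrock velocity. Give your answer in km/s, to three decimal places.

3.556 km/s

Snell's law: sin 25.4°/V₁ = sin 53.4°/V₂.
V₂ = V₁·sin 53.4°/sin 25.4° = 1.900 × 1.8717 = 3.556 km/s.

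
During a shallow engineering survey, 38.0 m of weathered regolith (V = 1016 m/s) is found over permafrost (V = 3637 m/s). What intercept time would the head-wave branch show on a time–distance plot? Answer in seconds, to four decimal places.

0.0718 s

θ_c = arcsin(V₁/V₂) = arcsin(1016/3637) = 16.22°; cos θ_c = 0.9602.
tᵢ = 2h·cos θ_c / V₁ = 2·38.0·0.9602 / 1016 = 0.07183 s.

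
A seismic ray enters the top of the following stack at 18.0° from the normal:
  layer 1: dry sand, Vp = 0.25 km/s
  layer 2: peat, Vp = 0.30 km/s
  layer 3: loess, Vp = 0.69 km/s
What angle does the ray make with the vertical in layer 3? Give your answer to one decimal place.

58.5°

Ray parameter p = sin 18.0° / 0.25 = 1.2361e+00 s/km.
sin θ_3 = p·V_3 = 1.2361e+00 × 0.69 = 0.8529.
θ_3 = 58.53° from the vertical.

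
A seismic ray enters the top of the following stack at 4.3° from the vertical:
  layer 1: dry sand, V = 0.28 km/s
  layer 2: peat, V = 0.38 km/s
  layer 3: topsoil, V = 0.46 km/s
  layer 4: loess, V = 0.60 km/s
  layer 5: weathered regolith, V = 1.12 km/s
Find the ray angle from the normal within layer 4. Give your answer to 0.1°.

Snell's law across each interface conserves sin θ / V, so sin θ_4 = V_4·sin θ₁/V₁.
sin θ_4 = 0.60 × sin 4.3° / 0.28 = 0.1607.
θ_4 = arcsin 0.1607 = 9.25°.

9.2°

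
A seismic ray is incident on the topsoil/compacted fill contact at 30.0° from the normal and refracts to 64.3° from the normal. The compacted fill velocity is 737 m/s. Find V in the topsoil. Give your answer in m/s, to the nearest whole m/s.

409 m/s

sin 30.0° = 0.5000; sin 64.3° = 0.9011.
V₁ = V₂·(sin θ₁/sin θ₂) = 737·(0.5000/0.9011) = 408.96 m/s.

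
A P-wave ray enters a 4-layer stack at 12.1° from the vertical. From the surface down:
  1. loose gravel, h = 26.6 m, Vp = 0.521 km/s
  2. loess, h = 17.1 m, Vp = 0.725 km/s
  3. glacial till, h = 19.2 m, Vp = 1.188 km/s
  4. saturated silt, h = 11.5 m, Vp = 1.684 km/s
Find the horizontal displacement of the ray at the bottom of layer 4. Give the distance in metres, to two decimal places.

31.96 m

Ray parameter p = sin 12.1° / 0.521 km/s = 4.0234e-01 s/km.
Layer 1: θ = 12.10°; offset = 26.6·tan 12.10° = 5.7025 m.
Layer 2: sin θ = p·0.725 = 0.2917 → θ = 16.96°; offset = 17.1·tan 16.96° = 5.2148 m.
Layer 3: sin θ = p·1.188 = 0.4780 → θ = 28.55°; offset = 19.2·tan 28.55° = 10.4480 m.
Layer 4: sin θ = p·1.684 = 0.6775 → θ = 42.65°; offset = 11.5·tan 42.65° = 10.5939 m.
Σ offsets = 31.9592 m.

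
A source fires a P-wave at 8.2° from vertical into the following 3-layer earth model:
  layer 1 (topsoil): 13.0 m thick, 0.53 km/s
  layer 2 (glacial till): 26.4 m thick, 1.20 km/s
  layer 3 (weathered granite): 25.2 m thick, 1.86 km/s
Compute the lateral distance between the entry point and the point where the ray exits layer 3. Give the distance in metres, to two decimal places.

Ray parameter p = sin 8.2° / 0.53 km/s = 2.6911e-01 s/km.
Layer 1: θ = 8.20°; offset = 13.0·tan 8.20° = 1.8733 m.
Layer 2: sin θ = p·1.20 = 0.3229 → θ = 18.84°; offset = 26.4·tan 18.84° = 9.0081 m.
Layer 3: sin θ = p·1.86 = 0.5005 → θ = 30.04°; offset = 25.2·tan 30.04° = 14.5705 m.
Summing the layer offsets gives 25.4519 m.

25.45 m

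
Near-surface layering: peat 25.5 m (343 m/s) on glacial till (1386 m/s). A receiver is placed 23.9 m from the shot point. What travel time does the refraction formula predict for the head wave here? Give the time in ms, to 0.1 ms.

161.3 ms

t = x/V₂ + 2h·√(V₂²−V₁²)/(V₁V₂).
√(V₂²−V₁²) = √(1386²−343²) = 1342.9 m/s; delay term = 2·25.5·1342.9/(343·1386) = 0.14406 s.
t = 23.9/1386 + 0.14406 = 0.16131 s.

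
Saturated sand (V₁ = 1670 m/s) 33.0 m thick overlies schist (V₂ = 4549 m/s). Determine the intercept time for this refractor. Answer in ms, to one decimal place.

θ_c = arcsin(V₁/V₂) = arcsin(1670/4549) = 21.54°; cos θ_c = 0.9302.
tᵢ = 2h·cos θ_c / V₁ = 2·33.0·0.9302 / 1670 = 0.03676 s.

36.8 ms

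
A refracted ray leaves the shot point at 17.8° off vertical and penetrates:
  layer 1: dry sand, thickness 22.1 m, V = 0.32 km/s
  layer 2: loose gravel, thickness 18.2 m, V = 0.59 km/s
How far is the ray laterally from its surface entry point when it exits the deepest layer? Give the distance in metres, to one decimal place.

19.5 m

p = sin θ₁/V₁ = sin 17.8°/0.32 = 9.5530e-01 s/km is conserved through the stack.
Layer 1: θ = 17.80°; offset = 22.1·tan 17.80° = 7.096 m.
Layer 2: sin θ = p·0.59 = 0.5636 → θ = 34.31°; offset = 18.2·tan 34.31° = 12.418 m.
Σ offsets = 19.514 m.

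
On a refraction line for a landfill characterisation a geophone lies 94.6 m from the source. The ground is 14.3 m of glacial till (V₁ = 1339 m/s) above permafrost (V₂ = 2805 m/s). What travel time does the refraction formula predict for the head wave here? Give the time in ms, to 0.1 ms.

θ_c = arcsin(V₁/V₂) = arcsin(1339/2805) = 28.51°, cos θ_c = 0.8787.
Intercept time tᵢ = 2h cos θ_c / V₁ = 2·14.3·0.8787/1339 = 0.01877 s.
t = x/V₂ + tᵢ = 94.6/2805 + 0.01877 = 0.05249 s.

52.5 ms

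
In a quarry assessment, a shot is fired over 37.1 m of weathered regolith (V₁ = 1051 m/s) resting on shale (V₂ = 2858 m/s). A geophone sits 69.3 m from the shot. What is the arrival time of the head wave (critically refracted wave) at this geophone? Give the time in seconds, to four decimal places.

0.0899 s

t = x/V₂ + 2h·√(V₂²−V₁²)/(V₁V₂).
√(V₂²−V₁²) = √(2858²−1051²) = 2657.7 m/s; delay term = 2·37.1·2657.7/(1051·2858) = 0.06565 s.
t = 69.3/2858 + 0.06565 = 0.08990 s.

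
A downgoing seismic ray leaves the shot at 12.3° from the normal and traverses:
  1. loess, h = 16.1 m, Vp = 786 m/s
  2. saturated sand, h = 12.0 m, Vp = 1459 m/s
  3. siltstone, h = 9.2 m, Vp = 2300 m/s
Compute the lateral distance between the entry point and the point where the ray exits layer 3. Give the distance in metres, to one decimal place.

16.0 m

Ray parameter p = sin 12.3° / 786 m/s = 2.7103e-04 s/m.
Layer 1: θ = 12.30°; offset = 16.1·tan 12.30° = 3.510 m.
Layer 2: sin θ = p·1459 = 0.3954 → θ = 23.29°; offset = 12.0·tan 23.29° = 5.166 m.
Layer 3: sin θ = p·2300 = 0.6234 → θ = 38.56°; offset = 9.2·tan 38.56° = 7.334 m.
Total horizontal offset = 16.011 m.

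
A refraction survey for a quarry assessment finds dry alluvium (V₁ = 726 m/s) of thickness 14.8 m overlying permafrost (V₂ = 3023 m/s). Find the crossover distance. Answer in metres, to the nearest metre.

38 m

x_cross = 2h·√((V₂+V₁)/(V₂−V₁)).
(V₂+V₁)/(V₂−V₁) = (3023+726)/(3023−726) = 1.6321; √ = 1.2775.
x_cross = 2·14.8·1.2775 = 37.82 m.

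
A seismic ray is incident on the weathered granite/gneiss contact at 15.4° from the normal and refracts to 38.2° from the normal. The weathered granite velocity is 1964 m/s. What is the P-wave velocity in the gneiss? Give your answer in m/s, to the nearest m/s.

sin 15.4° = 0.2656; sin 38.2° = 0.6184.
V₂ = V₁·(sin θ₂/sin θ₁) = 1964·(0.6184/0.2656) = 4573.62 m/s.

4574 m/s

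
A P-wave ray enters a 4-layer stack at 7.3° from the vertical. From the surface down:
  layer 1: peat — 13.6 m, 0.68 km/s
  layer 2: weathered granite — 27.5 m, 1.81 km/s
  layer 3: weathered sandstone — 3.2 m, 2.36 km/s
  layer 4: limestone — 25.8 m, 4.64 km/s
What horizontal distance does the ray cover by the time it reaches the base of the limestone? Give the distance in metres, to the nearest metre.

Apply Snell's law at each interface; in layer i the horizontal offset is hᵢ·tan θᵢ.
Layer 1: θ = 7.30°; offset = 13.6·tan 7.30° = 1.742 m.
Layer 2: sin θ = 1.81·sin 7.3°/0.68 = 0.3382, θ = 19.77°; offset = 27.5·tan 19.77° = 9.883 m.
Layer 3: sin θ = 2.36·sin 7.3°/0.68 = 0.4410, θ = 26.17°; offset = 3.2·tan 26.17° = 1.572 m.
Layer 4: sin θ = 4.64·sin 7.3°/0.68 = 0.8670, θ = 60.12°; offset = 25.8·tan 60.12° = 44.895 m.
Total horizontal offset = 58.093 m.

58 m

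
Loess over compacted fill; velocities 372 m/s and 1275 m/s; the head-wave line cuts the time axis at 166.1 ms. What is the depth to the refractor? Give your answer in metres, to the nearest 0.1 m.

32.3 m

h = tᵢ·V₁·V₂ / (2·√(V₂²−V₁²)).
√(V₂²−V₁²) = √(1275² − 372²) = 1219.5 m/s.
h = 0.1661 s × 372 × 1275 / (2 × 1219.5) = 32.30 m.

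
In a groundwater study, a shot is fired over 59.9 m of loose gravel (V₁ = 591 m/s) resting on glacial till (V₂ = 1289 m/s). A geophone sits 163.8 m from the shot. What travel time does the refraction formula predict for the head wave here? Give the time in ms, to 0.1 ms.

θ_c = arcsin(V₁/V₂) = arcsin(591/1289) = 27.29°, cos θ_c = 0.8887.
Intercept time tᵢ = 2h cos θ_c / V₁ = 2·59.9·0.8887/591 = 0.18015 s.
t = x/V₂ + tᵢ = 163.8/1289 + 0.18015 = 0.30722 s.

307.2 ms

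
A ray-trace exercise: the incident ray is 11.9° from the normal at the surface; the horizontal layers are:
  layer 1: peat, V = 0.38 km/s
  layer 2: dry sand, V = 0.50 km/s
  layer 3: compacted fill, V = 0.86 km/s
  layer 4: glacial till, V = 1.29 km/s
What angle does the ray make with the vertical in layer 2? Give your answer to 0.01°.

15.74°

Snell's law across each interface conserves sin θ / V, so sin θ_2 = V_2·sin θ₁/V₁.
sin θ_2 = 0.50 × sin 11.9° / 0.38 = 0.2713.
θ_2 = arcsin 0.2713 = 15.74°.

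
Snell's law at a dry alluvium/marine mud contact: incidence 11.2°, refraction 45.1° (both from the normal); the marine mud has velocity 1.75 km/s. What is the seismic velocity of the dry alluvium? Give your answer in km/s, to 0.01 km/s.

0.48 km/s

sin 11.2° = 0.1942; sin 45.1° = 0.7083.
V₁ = V₂·(sin θ₁/sin θ₂) = 1.75·(0.1942/0.7083) = 0.48 km/s.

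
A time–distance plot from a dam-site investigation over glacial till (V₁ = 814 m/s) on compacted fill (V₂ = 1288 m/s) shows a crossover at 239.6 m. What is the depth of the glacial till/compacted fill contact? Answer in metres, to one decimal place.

h = (x_cross/2)·√((V₂−V₁)/(V₂+V₁)).
(V₂−V₁)/(V₂+V₁) = (1288−814)/(1288+814) = 0.2255; √ = 0.4749.
h = (239.6/2)·0.4749 = 56.89 m.

56.9 m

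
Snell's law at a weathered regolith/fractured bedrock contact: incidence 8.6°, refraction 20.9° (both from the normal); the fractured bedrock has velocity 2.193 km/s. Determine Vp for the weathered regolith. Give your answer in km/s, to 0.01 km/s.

sin 8.6° = 0.1495; sin 20.9° = 0.3567.
V₁ = V₂·(sin θ₁/sin θ₂) = 2.193·(0.1495/0.3567) = 0.92 km/s.

0.92 km/s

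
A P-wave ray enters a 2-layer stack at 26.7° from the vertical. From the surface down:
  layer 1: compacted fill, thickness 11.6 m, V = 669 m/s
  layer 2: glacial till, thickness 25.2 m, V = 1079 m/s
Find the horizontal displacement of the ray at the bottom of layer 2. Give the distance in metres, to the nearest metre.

Apply Snell's law at each interface; in layer i the horizontal offset is hᵢ·tan θᵢ.
Layer 1: θ = 26.70°; offset = 11.6·tan 26.70° = 5.834 m.
Layer 2: sin θ = 1079·sin 26.7°/669 = 0.7247, θ = 46.44°; offset = 25.2·tan 46.44° = 26.502 m.
Total horizontal offset = 32.336 m.

32 m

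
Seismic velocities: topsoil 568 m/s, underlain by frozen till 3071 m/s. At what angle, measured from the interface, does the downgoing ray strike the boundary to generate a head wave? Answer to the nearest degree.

79°

Critical incidence: sin θ_c = V₁/V₂ = 568/3071 = 0.1850.
θ_c = arcsin 0.1850 = 10.66°.
Measured from the interface: 90° − 10.66° = 79.34°.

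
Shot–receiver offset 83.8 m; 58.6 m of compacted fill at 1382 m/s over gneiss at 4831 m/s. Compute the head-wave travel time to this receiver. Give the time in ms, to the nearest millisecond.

99 ms

θ_c = arcsin(V₁/V₂) = arcsin(1382/4831) = 16.62°, cos θ_c = 0.9582.
Intercept time tᵢ = 2h cos θ_c / V₁ = 2·58.6·0.9582/1382 = 0.08126 s.
t = x/V₂ + tᵢ = 83.8/4831 + 0.08126 = 0.09861 s.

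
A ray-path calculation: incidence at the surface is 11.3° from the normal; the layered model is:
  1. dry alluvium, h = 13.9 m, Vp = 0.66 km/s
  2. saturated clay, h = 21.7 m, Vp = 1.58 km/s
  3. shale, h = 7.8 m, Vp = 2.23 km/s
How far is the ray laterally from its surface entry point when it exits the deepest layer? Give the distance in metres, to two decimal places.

Apply Snell's law at each interface; in layer i the horizontal offset is hᵢ·tan θᵢ.
Layer 1: θ = 11.30°; offset = 13.9·tan 11.30° = 2.7775 m.
Layer 2: sin θ = 1.58·sin 11.3°/0.66 = 0.4691, θ = 27.97°; offset = 21.7·tan 27.97° = 11.5259 m.
Layer 3: sin θ = 2.23·sin 11.3°/0.66 = 0.6621, θ = 41.46°; offset = 7.8·tan 41.46° = 6.8905 m.
Σ offsets = 21.1938 m.

21.19 m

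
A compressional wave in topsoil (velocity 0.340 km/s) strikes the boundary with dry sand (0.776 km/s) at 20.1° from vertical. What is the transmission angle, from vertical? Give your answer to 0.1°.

51.7°

sin θ₁/V₁ = sin θ₂/V₂ ⇒ sin θ₂ = 0.776·sin 20.1°/0.340 = 0.776·0.3437/0.340 = 0.7844.
θ₂ = sin⁻¹(0.7844) = 51.66° (from vertical).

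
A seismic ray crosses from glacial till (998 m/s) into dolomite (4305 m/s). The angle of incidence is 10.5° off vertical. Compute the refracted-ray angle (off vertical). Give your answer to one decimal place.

Snell's law: sin θ₂ = (V₂/V₁)·sin θ₁ = (4305/998)·sin 10.5° = 0.7861.
θ₂ = arcsin 0.7861 = 51.82° from the normal.

51.8°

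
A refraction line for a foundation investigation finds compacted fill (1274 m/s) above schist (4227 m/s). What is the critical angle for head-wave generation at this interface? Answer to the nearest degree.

Critical incidence: sin θ_c = V₁/V₂ = 1274/4227 = 0.3014.
θ_c = arcsin 0.3014 = 17.54°.

18°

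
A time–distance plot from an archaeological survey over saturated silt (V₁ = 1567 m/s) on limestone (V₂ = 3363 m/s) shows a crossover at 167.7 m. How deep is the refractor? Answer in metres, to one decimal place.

h = (x_cross/2)·√((V₂−V₁)/(V₂+V₁)).
(V₂−V₁)/(V₂+V₁) = (3363−1567)/(3363+1567) = 0.3643; √ = 0.6036.
h = (167.7/2)·0.6036 = 50.61 m.

50.6 m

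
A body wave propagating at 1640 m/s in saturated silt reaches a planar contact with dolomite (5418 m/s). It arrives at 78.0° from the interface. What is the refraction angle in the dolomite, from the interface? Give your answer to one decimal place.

46.6°

Convert to the normal: θ₁ = 90° − 78.0° = 12.0°.
Snell's law: sin θ₂ = (V₂/V₁)·sin θ₁ = (5418/1640)·sin 12.0° = 0.6869.
θ₂ = sin⁻¹(0.6869) = 43.38° (from vertical).
From the interface: 90° − 43.38° = 46.62°.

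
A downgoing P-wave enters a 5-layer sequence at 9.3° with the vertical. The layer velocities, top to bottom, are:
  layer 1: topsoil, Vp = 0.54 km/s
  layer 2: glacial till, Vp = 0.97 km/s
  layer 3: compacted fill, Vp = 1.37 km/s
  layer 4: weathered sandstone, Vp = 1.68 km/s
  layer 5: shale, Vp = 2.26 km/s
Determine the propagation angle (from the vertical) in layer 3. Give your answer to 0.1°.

Ray parameter p = sin 9.3° / 0.54 = 2.9927e-01 s/km.
sin θ_3 = p·V_3 = 2.9927e-01 × 1.37 = 0.4100.
θ_3 = arcsin 0.4100 = 24.20°.

24.2°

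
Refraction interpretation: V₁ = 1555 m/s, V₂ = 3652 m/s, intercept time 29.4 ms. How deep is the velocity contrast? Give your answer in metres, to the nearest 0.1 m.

h = tᵢ·V₁·V₂ / (2·√(V₂²−V₁²)).
√(V₂²−V₁²) = √(3652² − 1555²) = 3304.4 m/s.
h = 0.0294 s × 1555 × 3652 / (2 × 3304.4) = 25.26 m.

25.3 m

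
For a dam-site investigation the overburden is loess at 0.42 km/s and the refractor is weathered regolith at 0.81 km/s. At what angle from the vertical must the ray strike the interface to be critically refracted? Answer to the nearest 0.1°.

At critical incidence the refracted ray runs along the interface (θ₂ = 90°), so sin θ_c = V₁/V₂.
θ_c = arcsin(0.42/0.81) = arcsin 0.5185 = 31.23°.

31.2°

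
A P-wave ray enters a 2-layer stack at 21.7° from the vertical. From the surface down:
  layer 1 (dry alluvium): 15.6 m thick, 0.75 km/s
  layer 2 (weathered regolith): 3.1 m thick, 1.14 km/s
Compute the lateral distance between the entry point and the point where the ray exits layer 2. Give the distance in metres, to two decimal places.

8.31 m

Apply Snell's law at each interface; in layer i the horizontal offset is hᵢ·tan θᵢ.
Layer 1: θ = 21.70°; offset = 15.6·tan 21.70° = 6.2080 m.
Layer 2: sin θ = 1.14·sin 21.7°/0.75 = 0.5620, θ = 34.20°; offset = 3.1·tan 34.20° = 2.1064 m.
Summing the layer offsets gives 8.3144 m.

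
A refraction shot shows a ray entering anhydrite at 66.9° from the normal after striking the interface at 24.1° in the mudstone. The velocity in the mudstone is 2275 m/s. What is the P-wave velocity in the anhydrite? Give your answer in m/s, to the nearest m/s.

sin 24.1° = 0.4083; sin 66.9° = 0.9198.
V₂ = V₁·(sin θ₂/sin θ₁) = 2275·(0.9198/0.4083) = 5124.76 m/s.

5125 m/s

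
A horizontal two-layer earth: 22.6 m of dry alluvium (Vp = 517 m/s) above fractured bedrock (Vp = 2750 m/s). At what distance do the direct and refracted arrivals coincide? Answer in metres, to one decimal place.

x_cross = 2h·√((V₂+V₁)/(V₂−V₁)).
(V₂+V₁)/(V₂−V₁) = (2750+517)/(2750−517) = 1.4631; √ = 1.2096.
x_cross = 2·22.6·1.2096 = 54.67 m.

54.7 m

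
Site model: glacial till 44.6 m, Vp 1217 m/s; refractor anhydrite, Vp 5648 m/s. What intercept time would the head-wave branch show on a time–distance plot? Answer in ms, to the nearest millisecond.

tᵢ = 2h·√(V₂²−V₁²)/(V₁V₂).
√(V₂²−V₁²) = √(5648²−1217²) = 5515.3 m/s.
tᵢ = 2·44.6·5515.3/(1217·5648) = 0.07157 s.

72 ms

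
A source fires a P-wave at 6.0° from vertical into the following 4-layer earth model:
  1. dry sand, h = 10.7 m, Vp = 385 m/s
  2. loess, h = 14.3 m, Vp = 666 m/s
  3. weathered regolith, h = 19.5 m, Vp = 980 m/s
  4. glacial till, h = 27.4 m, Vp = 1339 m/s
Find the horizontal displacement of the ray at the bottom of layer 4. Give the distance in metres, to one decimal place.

19.8 m

Apply Snell's law at each interface; in layer i the horizontal offset is hᵢ·tan θᵢ.
Layer 1: θ = 6.00°; offset = 10.7·tan 6.00° = 1.125 m.
Layer 2: sin θ = 666·sin 6.0°/385 = 0.1808, θ = 10.42°; offset = 14.3·tan 10.42° = 2.629 m.
Layer 3: sin θ = 980·sin 6.0°/385 = 0.2661, θ = 15.43°; offset = 19.5·tan 15.43° = 5.382 m.
Layer 4: sin θ = 1339·sin 6.0°/385 = 0.3635, θ = 21.32°; offset = 27.4·tan 21.32° = 10.693 m.
Σ offsets = 19.829 m.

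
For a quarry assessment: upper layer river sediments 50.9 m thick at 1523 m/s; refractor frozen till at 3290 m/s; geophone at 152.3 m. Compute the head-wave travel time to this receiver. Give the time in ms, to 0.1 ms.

θ_c = arcsin(V₁/V₂) = arcsin(1523/3290) = 27.58°, cos θ_c = 0.8864.
Intercept time tᵢ = 2h cos θ_c / V₁ = 2·50.9·0.8864/1523 = 0.05925 s.
t = x/V₂ + tᵢ = 152.3/3290 + 0.05925 = 0.10554 s.

105.5 ms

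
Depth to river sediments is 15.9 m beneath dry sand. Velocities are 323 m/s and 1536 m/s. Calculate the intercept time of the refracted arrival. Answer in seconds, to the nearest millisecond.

tᵢ = 2h·√(V₂²−V₁²)/(V₁V₂).
√(V₂²−V₁²) = √(1536²−323²) = 1501.7 m/s.
tᵢ = 2·15.9·1501.7/(323·1536) = 0.09625 s.

0.096 s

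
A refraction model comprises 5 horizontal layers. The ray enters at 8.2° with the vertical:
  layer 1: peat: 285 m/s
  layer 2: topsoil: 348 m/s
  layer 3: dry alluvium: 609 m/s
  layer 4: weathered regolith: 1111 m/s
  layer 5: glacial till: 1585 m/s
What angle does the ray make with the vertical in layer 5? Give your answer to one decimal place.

52.5°

Ray parameter p = sin 8.2° / 285 = 5.0045e-04 s/m.
sin θ_5 = p·V_5 = 5.0045e-04 × 1585 = 0.7932.
θ_5 = 52.49° from the vertical.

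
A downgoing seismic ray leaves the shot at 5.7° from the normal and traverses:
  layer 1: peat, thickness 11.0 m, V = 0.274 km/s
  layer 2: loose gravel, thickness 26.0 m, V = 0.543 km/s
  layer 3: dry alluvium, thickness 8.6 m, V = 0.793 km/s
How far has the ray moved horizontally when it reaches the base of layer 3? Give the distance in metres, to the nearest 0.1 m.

Apply Snell's law at each interface; in layer i the horizontal offset is hᵢ·tan θᵢ.
Layer 1: θ = 5.70°; offset = 11.0·tan 5.70° = 1.098 m.
Layer 2: sin θ = 0.543·sin 5.7°/0.274 = 0.1968, θ = 11.35°; offset = 26.0·tan 11.35° = 5.220 m.
Layer 3: sin θ = 0.793·sin 5.7°/0.274 = 0.2874, θ = 16.71°; offset = 8.6·tan 16.71° = 2.581 m.
Summing the layer offsets gives 8.899 m.

8.9 m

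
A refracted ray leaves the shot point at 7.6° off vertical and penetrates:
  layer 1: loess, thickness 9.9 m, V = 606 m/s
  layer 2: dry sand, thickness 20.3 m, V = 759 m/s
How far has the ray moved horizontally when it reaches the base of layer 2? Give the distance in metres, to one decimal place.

p = sin θ₁/V₁ = sin 7.6°/606 = 2.1824e-04 s/m is conserved through the stack.
Layer 1: θ = 7.60°; offset = 9.9·tan 7.60° = 1.321 m.
Layer 2: sin θ = p·759 = 0.1656 → θ = 9.53°; offset = 20.3·tan 9.53° = 3.410 m.
Σ offsets = 4.731 m.

4.7 m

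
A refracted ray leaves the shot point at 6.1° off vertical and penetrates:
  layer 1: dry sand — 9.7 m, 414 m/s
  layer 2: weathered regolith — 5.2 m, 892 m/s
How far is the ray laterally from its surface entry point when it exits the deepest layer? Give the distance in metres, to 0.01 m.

Ray parameter p = sin 6.1° / 414 m/s = 2.5668e-04 s/m.
Layer 1: θ = 6.10°; offset = 9.7·tan 6.10° = 1.0366 m.
Layer 2: sin θ = p·892 = 0.2290 → θ = 13.24°; offset = 5.2·tan 13.24° = 1.2231 m.
Total horizontal offset = 2.2597 m.

2.26 m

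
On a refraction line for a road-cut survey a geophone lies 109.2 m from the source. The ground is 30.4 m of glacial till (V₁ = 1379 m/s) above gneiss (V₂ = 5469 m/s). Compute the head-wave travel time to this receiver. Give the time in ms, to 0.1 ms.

62.6 ms

θ_c = arcsin(V₁/V₂) = arcsin(1379/5469) = 14.60°, cos θ_c = 0.9677.
Intercept time tᵢ = 2h cos θ_c / V₁ = 2·30.4·0.9677/1379 = 0.04267 s.
t = x/V₂ + tᵢ = 109.2/5469 + 0.04267 = 0.06263 s.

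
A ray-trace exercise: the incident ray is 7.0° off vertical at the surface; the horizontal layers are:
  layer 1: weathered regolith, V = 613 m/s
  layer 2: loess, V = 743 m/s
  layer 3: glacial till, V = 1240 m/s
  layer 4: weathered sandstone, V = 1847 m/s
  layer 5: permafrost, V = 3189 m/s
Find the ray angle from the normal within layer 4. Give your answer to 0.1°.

21.5°

Snell's law across each interface conserves sin θ / V, so sin θ_4 = V_4·sin θ₁/V₁.
sin θ_4 = 1847 × sin 7.0° / 613 = 0.3672.
θ_4 = arcsin 0.3672 = 21.54°.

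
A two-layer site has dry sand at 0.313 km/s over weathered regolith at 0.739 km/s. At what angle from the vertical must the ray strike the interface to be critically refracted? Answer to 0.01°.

25.06°

At critical incidence the refracted ray runs along the interface (θ₂ = 90°), so sin θ_c = V₁/V₂.
θ_c = arcsin(0.313/0.739) = arcsin 0.4235 = 25.06°.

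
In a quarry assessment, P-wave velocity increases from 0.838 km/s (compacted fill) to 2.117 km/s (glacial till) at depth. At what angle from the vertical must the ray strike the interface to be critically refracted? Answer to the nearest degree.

Critical incidence: sin θ_c = V₁/V₂ = 0.838/2.117 = 0.3958.
θ_c = arcsin 0.3958 = 23.32°.

23°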